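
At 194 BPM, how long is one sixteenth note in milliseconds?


Step by step:
One quarter-note beat = 60000 / BPM = 60000 / 194 ms
Sixteenth note = 1/4 × quarter note
Duration = 1/4 × 60000 / 194 = 15000 / 194
= 77.3 ms


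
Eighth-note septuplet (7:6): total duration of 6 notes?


Septuplet: 7 notes occupy the space of 6 eighth notes
Space = 6 × 1/2 = 3 beats
Each septuplet note = 3 / 7 = 3/7 beats
6 notes = 6 × 3/7 = 18/7
= 18/7 beats


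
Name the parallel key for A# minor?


Working:
Parallel keys share the same tonic but differ in mode
A# minor → parallel is A# major
= A# major


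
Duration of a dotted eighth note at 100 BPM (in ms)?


One quarter-note beat = 60000 / BPM = 60000 / 100 ms
Dotted eighth note = 3/4 × quarter note
Duration = 3/4 × 60000 / 100 = 45000 / 100
= 450.0 ms


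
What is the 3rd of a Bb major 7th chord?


Step by step:
Major 7th chord = root + major 3rd + perfect 5th + major 7th
Seventh chords stack in thirds, so the letter names are B-D-F-A
Root: Bb
Major 3rd above Bb: D
Perfect 5th above Bb: F
Major 7th above Bb: A
The 3rd = D


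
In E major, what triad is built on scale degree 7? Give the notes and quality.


Working:
E major scale: E F# G# A B C# D#
Diatonic triad on degree 7 stacks scale notes 7, 2, 4: D# F# A
D#→F# = 3 semitones; D#→A = 6 semitones → diminished triad
= D# F# A (diminished)


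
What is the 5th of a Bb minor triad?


Let's work it out.
Minor triad = root + minor 3rd (3 semitones) + perfect 5th (7 semitones)
A triad on Bb stacks thirds, so the chord tones use letter names B-D-F
Root: Bb
Minor 3rd above Bb: Db
Perfect 5th above Bb: F
The 5th = F


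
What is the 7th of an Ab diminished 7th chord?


Diminished 7th chord = root + minor 3rd + diminished 5th + diminished 7th
Seventh chords stack in thirds, so the letter names are A-C-E-G
Root: Ab
Minor 3rd above Ab: Cb
Diminished 5th above Ab: Ebb
Diminished 7th above Ab: Gbb
The 7th = Gbb


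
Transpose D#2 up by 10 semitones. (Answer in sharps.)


Step by step:
D#2: chromatic position 3 in octave 2 → absolute = 2×12 + 3 = 27
Transpose up 10: 27 + 10 = 37
37 = 3×12 + 1 → C# in octave 3
Result = C#3


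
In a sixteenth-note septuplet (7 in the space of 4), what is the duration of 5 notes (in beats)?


Reasoning:
Septuplet: 7 notes occupy the space of 4 sixteenth notes
Space = 4 × 1/4 = 1 beat
Each septuplet note = 1 / 7 = 1/7 beats
5 notes = 5 × 1/7 = 5/7
= 5/7 beats


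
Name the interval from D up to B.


Let's work it out.
Letter names: D → B spans 6 letter names → a 6th
Semitones: D → B = 9 half-steps
A 6th of 9 semitones is a major 6th
= major 6th


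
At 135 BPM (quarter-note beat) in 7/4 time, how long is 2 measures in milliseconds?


Let's work it out.
Quarter-note beat duration = 60000 / 135 ms
Beats per measure (7/4) = 7
One measure = 7 × 60000 / 135 = 420000 / 135 ms
2 measures = 2 × 420000 / 135 = 840000 / 135
= 6222.2 ms


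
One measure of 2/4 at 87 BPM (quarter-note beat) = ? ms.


Quarter-note beat duration = 60000 / 87 ms
Beats per measure (2/4) = 2
One measure = 2 × 60000 / 87 = 120000 / 87 ms
= 1379.3 ms


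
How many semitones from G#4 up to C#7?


Absolute semitone position = octave×12 + chromatic position
G#4: 4×12 + 8 = 56
C#7: 7×12 + 1 = 85
Difference = 85 - 56 = 29
= 29 semitones


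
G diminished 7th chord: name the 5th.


Reasoning:
Diminished 7th chord = root + minor 3rd + diminished 5th + diminished 7th
Seventh chords stack in thirds, so the letter names are G-B-D-F
Root: G
Minor 3rd above G: Bb
Diminished 5th above G: Db
Diminished 7th above G: Fb
The 5th = Db


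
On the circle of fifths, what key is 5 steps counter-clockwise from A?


Working:
Each counter-clockwise step moves down a perfect 5th (= up a perfect 4th)
From A: A → D → G → C → F → Bb
= Bb


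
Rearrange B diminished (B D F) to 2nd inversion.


Solution.
Root position: B D F
2nd inversion: move root and 3rd up an octave
Bass note: F
Notes (bottom to top) = F B D


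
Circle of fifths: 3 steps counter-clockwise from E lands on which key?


Working:
Each counter-clockwise step moves down a perfect 5th (= up a perfect 4th)
From E: E → A → D → G
= G


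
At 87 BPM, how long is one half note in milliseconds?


Let's work it out.
One quarter-note beat = 60000 / BPM = 60000 / 87 ms
Half note = 2 × quarter note
Duration = 2 × 60000 / 87 = 120000 / 87
= 1379.3 ms


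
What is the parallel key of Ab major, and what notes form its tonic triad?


Parallel keys share the same tonic but differ in mode
Ab major → parallel is Ab minor
Tonic triad of Ab minor = Ab Cb Eb
= Ab minor; triad = Ab Cb Eb


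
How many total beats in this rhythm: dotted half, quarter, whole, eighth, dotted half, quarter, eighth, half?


Working:
Beat values:
  dotted half = 3 beats
  quarter = 1 beat
  whole = 4 beats
  eighth = 0.5 beats
  dotted half = 3 beats
  quarter = 1 beat
  eighth = 0.5 beats
  half = 2 beats
Sum = 3 + 1 + 4 + 0.5 + 3 + 1 + 0.5 + 2
= 15 beats


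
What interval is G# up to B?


Let's work it out.
Letter names: G → B spans 3 letter names → a 3rd
Semitones: G# → B = 3 half-steps
A 3rd of 3 semitones is a minor 3rd
= minor 3rd


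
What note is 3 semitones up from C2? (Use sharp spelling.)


C2: chromatic position 0 in octave 2 → absolute = 2×12 + 0 = 24
Transpose up 3: 24 + 3 = 27
27 = 2×12 + 3 → D# in octave 2
Result = D#2


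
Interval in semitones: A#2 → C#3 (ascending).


Working:
Absolute semitone position = octave×12 + chromatic position
A#2: 2×12 + 10 = 34
C#3: 3×12 + 1 = 37
Difference = 37 - 34 = 3
= 3 semitones


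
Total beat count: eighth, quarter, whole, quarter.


Step by step:
Beat values:
  eighth = 0.5 beats
  quarter = 1 beat
  whole = 4 beats
  quarter = 1 beat
Sum = 0.5 + 1 + 4 + 1
= 6.5 beats


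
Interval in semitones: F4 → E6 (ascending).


Let's work it out.
Absolute semitone position = octave×12 + chromatic position
F4: 4×12 + 5 = 53
E6: 6×12 + 4 = 76
Difference = 76 - 53 = 23
= 23 semitones


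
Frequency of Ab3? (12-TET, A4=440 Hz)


Reasoning:
f = 440 × 2^(n/12) where n = semitones from A4
Ab3: -13 semitones from A4
f = 440 × 2^(-13/12)
f = 207.65 Hz


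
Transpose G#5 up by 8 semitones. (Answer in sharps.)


Solution.
G#5: chromatic position 8 in octave 5 → absolute = 5×12 + 8 = 68
Transpose up 8: 68 + 8 = 76
76 = 6×12 + 4 → E in octave 6
Result = E6


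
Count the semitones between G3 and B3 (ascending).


Solution.
Absolute semitone position = octave×12 + chromatic position
G3: 3×12 + 7 = 43
B3: 3×12 + 11 = 47
Difference = 47 - 43 = 4
= 4 semitones


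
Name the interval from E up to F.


Reasoning:
Letter names: E → F spans 2 letter names → a 2nd
Semitones: E → F = 1 half-step
A 2nd of 1 semitone is a minor 2nd
= minor 2nd


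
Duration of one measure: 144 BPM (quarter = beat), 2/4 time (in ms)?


Reasoning:
Quarter-note beat duration = 60000 / 144 ms
Beats per measure (2/4) = 2
One measure = 2 × 60000 / 144 = 120000 / 144 ms
= 833.3 ms


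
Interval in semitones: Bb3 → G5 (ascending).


Let's work it out.
Absolute semitone position = octave×12 + chromatic position
Bb3: 3×12 + 10 = 46
G5: 5×12 + 7 = 67
Difference = 67 - 46 = 21
= 21 semitones


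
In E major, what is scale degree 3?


Reasoning:
Major scale pattern: W-W-H-W-W-W-H (2-2-1-2-2-2-1 semitones)
Starting from E:
  E + 2 semitones → F#
  F# + 2 semitones → G#
  G# + 1 semitone → A
  A + 2 semitones → B
  B + 2 semitones → C#
  C# + 2 semitones → D#
  D# + 1 semitone → E
Scale: E F# G# A B C# D#
Degree 3 = G#


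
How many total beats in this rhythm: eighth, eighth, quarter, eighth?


Working:
Beat values:
  eighth = 0.5 beats
  eighth = 0.5 beats
  quarter = 1 beat
  eighth = 0.5 beats
Sum = 0.5 + 0.5 + 1 + 0.5
= 2.5 beats


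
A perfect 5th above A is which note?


Step by step:
A 5th spans 5 letter names, so from A we land on E
A perfect 5th = 7 semitones above A
Spell E at that pitch: E
= E


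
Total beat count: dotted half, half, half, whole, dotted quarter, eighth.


Working:
Beat values:
  dotted half = 3 beats
  half = 2 beats
  half = 2 beats
  whole = 4 beats
  dotted quarter = 1.5 beats
  eighth = 0.5 beats
Sum = 3 + 2 + 2 + 4 + 1.5 + 0.5
= 13 beats


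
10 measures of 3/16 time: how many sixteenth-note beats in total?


Step by step:
Time signature 3/16: the bottom number 16 means the sixteenth note gets one count
The top number 3 means 3 sixteenth-note beats per measure
Total = 3 × 10 measures
= 30 sixteenth-note beats


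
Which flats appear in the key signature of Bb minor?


Working:
Flat minor keys: A(0), D(1), G(2), C(3), F(4), Bb(5), Eb(6), Ab(7)
Bb minor has 5 flats
Order of flats: Bb Eb Ab Db Gb Cb Fb → first 5: Bb, Eb, Ab, Db, Gb
= Bb, Eb, Ab, Db, Gb


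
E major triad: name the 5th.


Let's work it out.
Major triad = root + major 3rd (4 semitones) + perfect 5th (7 semitones)
A triad on E stacks thirds, so the chord tones use letter names E-G-B
Root: E
Major 3rd above E: G#
Perfect 5th above E: B
The 5th = B


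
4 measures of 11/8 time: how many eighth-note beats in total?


Step by step:
Time signature 11/8: the bottom number 8 means the eighth note gets one count
The top number 11 means 11 eighth-note beats per measure
Total = 11 × 4 measures
= 44 eighth-note beats


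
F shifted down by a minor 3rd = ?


Solution.
minor 3rd: 3 letter names, 3 semitones
Letter: F - 2 → D
Pitch: F - 3 semitones, spelled as a D → D
= D


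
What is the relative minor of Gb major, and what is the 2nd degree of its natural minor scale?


Let's work it out.
The relative minor shares the major's key signature and starts on its 6th degree
6th degree = a major 6th above the tonic; a major 6th above Gb is Eb
→ relative minor of Gb major is Eb minor
Eb natural minor scale: Eb F Gb Ab Bb Cb Db
= Eb minor; 2nd degree = F


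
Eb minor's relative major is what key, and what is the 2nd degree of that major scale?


Reasoning:
The relative major shares the key signature and is a minor 3rd above the minor tonic
A minor 3rd above Eb is Gb
→ relative major of Eb minor is Gb major
Gb major scale: Gb Ab Bb Cb Db Eb F
= Gb major; 2nd degree = Ab


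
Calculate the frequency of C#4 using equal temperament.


Working:
f = 440 × 2^(n/12) where n = semitones from A4
C#4: -8 semitones from A4
f = 440 × 2^(-8/12)
f = 277.18 Hz


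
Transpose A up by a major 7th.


Reasoning:
major 7th: 7 letter names, 11 semitones
Letter: A + 6 → G
Pitch: A + 11 semitones, spelled as a G → G#
= G#


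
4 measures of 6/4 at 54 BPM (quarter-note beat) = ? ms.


Quarter-note beat duration = 60000 / 54 ms
Beats per measure (6/4) = 6
One measure = 6 × 60000 / 54 = 360000 / 54 ms
4 measures = 4 × 360000 / 54 = 1440000 / 54
= 26666.7 ms


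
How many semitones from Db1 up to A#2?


Absolute semitone position = octave×12 + chromatic position
Db1: 1×12 + 1 = 13
A#2: 2×12 + 10 = 34
Difference = 34 - 13 = 21
= 21 semitones


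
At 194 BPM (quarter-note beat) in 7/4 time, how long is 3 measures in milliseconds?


Quarter-note beat duration = 60000 / 194 ms
Beats per measure (7/4) = 7
One measure = 7 × 60000 / 194 = 420000 / 194 ms
3 measures = 3 × 420000 / 194 = 1260000 / 194
= 6494.8 ms


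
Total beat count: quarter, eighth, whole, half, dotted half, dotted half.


Beat values:
  quarter = 1 beat
  eighth = 0.5 beats
  whole = 4 beats
  half = 2 beats
  dotted half = 3 beats
  dotted half = 3 beats
Sum = 1 + 0.5 + 4 + 2 + 3 + 3
= 13.5 beats


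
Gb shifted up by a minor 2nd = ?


Reasoning:
minor 2nd: 2 letter names, 1 semitones
Letter: G + 1 → A
Pitch: Gb + 1 semitones, spelled as an A → Abb
= Abb


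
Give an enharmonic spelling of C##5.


Working:
Enharmonic notes sound the same pitch but are spelled with different letter names
C## and D name the same pitch class
= D5


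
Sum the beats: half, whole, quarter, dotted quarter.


Solution.
Beat values:
  half = 2 beats
  whole = 4 beats
  quarter = 1 beat
  dotted quarter = 1.5 beats
Sum = 2 + 4 + 1 + 1.5
= 8.5 beats


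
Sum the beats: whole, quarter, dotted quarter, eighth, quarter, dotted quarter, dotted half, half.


Beat values:
  whole = 4 beats
  quarter = 1 beat
  dotted quarter = 1.5 beats
  eighth = 0.5 beats
  quarter = 1 beat
  dotted quarter = 1.5 beats
  dotted half = 3 beats
  half = 2 beats
Sum = 4 + 1 + 1.5 + 0.5 + 1 + 1.5 + 3 + 2
= 14.5 beats


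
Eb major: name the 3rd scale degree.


Reasoning:
Major scale pattern: W-W-H-W-W-W-H (2-2-1-2-2-2-1 semitones)
Starting from Eb:
  Eb + 2 semitones → F
  F + 2 semitones → G
  G + 1 semitone → Ab
  Ab + 2 semitones → Bb
  Bb + 2 semitones → C
  C + 2 semitones → D
  D + 1 semitone → Eb
Scale: Eb F G Ab Bb C D
Degree 3 = G


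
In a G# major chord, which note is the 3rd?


Reasoning:
Major triad = root + major 3rd (4 semitones) + perfect 5th (7 semitones)
A triad on G# stacks thirds, so the chord tones use letter names G-B-D
Root: G#
Major 3rd above G#: B#
Perfect 5th above G#: D#
The 3rd = B#


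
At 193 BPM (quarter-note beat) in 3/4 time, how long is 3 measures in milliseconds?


Working:
Quarter-note beat duration = 60000 / 193 ms
Beats per measure (3/4) = 3
One measure = 3 × 60000 / 193 = 180000 / 193 ms
3 measures = 3 × 180000 / 193 = 540000 / 193
= 2797.9 ms


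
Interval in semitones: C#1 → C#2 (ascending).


Let's work it out.
Absolute semitone position = octave×12 + chromatic position
C#1: 1×12 + 1 = 13
C#2: 2×12 + 1 = 25
Difference = 25 - 13 = 12
= 12 semitones


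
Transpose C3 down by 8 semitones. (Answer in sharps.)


Step by step:
C3: chromatic position 0 in octave 3 → absolute = 3×12 + 0 = 36
Transpose down 8: 36 - 8 = 28
28 = 2×12 + 4 → E in octave 2
Result = E2


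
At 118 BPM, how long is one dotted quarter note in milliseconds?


Reasoning:
One quarter-note beat = 60000 / BPM = 60000 / 118 ms
Dotted quarter note = 3/2 × quarter note
Duration = 3/2 × 60000 / 118 = 90000 / 118
= 762.7 ms


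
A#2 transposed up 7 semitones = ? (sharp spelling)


Let's work it out.
A#2: chromatic position 10 in octave 2 → absolute = 2×12 + 10 = 34
Transpose up 7: 34 + 7 = 41
41 = 3×12 + 5 → F in octave 3
Result = F3


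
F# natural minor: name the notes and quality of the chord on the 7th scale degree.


Solution.
F# natural minor scale: F# G# A B C# D E
Diatonic triad on degree 7 stacks scale notes 7, 2, 4: E G# B
E→G# = 4 semitones; E→B = 7 semitones → major triad
= E G# B (major)


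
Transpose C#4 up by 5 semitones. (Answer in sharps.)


Working:
C#4: chromatic position 1 in octave 4 → absolute = 4×12 + 1 = 49
Transpose up 5: 49 + 5 = 54
54 = 4×12 + 6 → F# in octave 4
Result = F#4


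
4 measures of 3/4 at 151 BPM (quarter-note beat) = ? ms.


Solution.
Quarter-note beat duration = 60000 / 151 ms
Beats per measure (3/4) = 3
One measure = 3 × 60000 / 151 = 180000 / 151 ms
4 measures = 4 × 180000 / 151 = 720000 / 151
= 4768.2 ms


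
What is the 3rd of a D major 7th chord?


Solution.
Major 7th chord = root + major 3rd + perfect 5th + major 7th
Seventh chords stack in thirds, so the letter names are D-F-A-C
Root: D
Major 3rd above D: F#
Perfect 5th above D: A
Major 7th above D: C#
The 3rd = F#


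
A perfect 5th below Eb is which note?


Working:
A 5th spans 5 letter names, so from E we land on A
A perfect 5th = 7 semitones below Eb
Spell A at that pitch: Ab
= Ab


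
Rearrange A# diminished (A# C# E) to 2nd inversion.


Reasoning:
Root position: A# C# E
2nd inversion: move root and 3rd up an octave
Bass note: E
Notes (bottom to top) = E A# C#


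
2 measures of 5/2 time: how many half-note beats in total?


Working:
Time signature 5/2: the bottom number 2 means the half note gets one count
The top number 5 means 5 half-note beats per measure
Total = 5 × 2 measures
= 10 half-note beats


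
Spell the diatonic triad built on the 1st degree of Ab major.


Step by step:
Ab major scale: Ab Bb C Db Eb F G
Diatonic triad on degree 1 stacks scale notes 1, 3, 5: Ab C Eb
Ab→C = 4 semitones; Ab→Eb = 7 semitones → major triad
= Ab C Eb (major)


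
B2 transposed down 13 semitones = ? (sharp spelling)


Reasoning:
B2: chromatic position 11 in octave 2 → absolute = 2×12 + 11 = 35
Transpose down 13: 35 - 13 = 22
22 = 1×12 + 10 → A# in octave 1
Result = A#1


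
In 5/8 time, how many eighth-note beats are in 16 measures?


Step by step:
Time signature 5/8: the bottom number 8 means the eighth note gets one count
The top number 5 means 5 eighth-note beats per measure
Total = 5 × 16 measures
= 80 eighth-note beats


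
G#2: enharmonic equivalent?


Step by step:
Enharmonic notes sound the same pitch but are spelled with different letter names
G# and Ab name the same pitch class
= Ab2


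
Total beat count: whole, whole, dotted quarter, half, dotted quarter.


Let's work it out.
Beat values:
  whole = 4 beats
  whole = 4 beats
  dotted quarter = 1.5 beats
  half = 2 beats
  dotted quarter = 1.5 beats
Sum = 4 + 4 + 1.5 + 2 + 1.5
= 13 beats


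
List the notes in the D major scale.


Let's work it out.
Major scale pattern: W-W-H-W-W-W-H (2-2-1-2-2-2-1 semitones)
Starting from D:
  D + 2 semitones → E
  E + 2 semitones → F#
  F# + 1 semitone → G
  G + 2 semitones → A
  A + 2 semitones → B
  B + 2 semitones → C#
  C# + 1 semitone → D
Scale = D E F# G A B C#


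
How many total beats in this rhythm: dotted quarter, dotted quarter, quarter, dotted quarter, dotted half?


Let's work it out.
Beat values:
  dotted quarter = 1.5 beats
  dotted quarter = 1.5 beats
  quarter = 1 beat
  dotted quarter = 1.5 beats
  dotted half = 3 beats
Sum = 1.5 + 1.5 + 1 + 1.5 + 3
= 8.5 beats


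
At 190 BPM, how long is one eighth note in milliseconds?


Reasoning:
One quarter-note beat = 60000 / BPM = 60000 / 190 ms
Eighth note = 1/2 × quarter note
Duration = 1/2 × 60000 / 190 = 30000 / 190
= 157.9 ms


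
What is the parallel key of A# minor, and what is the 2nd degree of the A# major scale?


Solution.
Parallel keys share the same tonic but differ in mode
A# minor → parallel is A# major
A# major scale: A# B# C## D# E# F## G##
= A# major; 2nd degree = B#


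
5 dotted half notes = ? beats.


Solution.
Base half note = 2 beats
Dot 1 adds half the previous value: +1
One dotted half = 2 + 1 = 3
5 of them = 5 × 3 = 15
= 15 beats


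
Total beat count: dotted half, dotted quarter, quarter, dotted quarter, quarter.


Reasoning:
Beat values:
  dotted half = 3 beats
  dotted quarter = 1.5 beats
  quarter = 1 beat
  dotted quarter = 1.5 beats
  quarter = 1 beat
Sum = 3 + 1.5 + 1 + 1.5 + 1
= 8 beats


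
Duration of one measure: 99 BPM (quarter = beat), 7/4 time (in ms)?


Working:
Quarter-note beat duration = 60000 / 99 ms
Beats per measure (7/4) = 7
One measure = 7 × 60000 / 99 = 420000 / 99 ms
= 4242.4 ms


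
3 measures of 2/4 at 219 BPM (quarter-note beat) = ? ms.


Reasoning:
Quarter-note beat duration = 60000 / 219 ms
Beats per measure (2/4) = 2
One measure = 2 × 60000 / 219 = 120000 / 219 ms
3 measures = 3 × 120000 / 219 = 360000 / 219
= 1643.8 ms


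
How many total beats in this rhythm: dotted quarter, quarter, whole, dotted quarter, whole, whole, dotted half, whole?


Beat values:
  dotted quarter = 1.5 beats
  quarter = 1 beat
  whole = 4 beats
  dotted quarter = 1.5 beats
  whole = 4 beats
  whole = 4 beats
  dotted half = 3 beats
  whole = 4 beats
Sum = 1.5 + 1 + 4 + 1.5 + 4 + 4 + 3 + 4
= 23 beats


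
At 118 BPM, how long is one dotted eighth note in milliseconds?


One quarter-note beat = 60000 / BPM = 60000 / 118 ms
Dotted eighth note = 3/4 × quarter note
Duration = 3/4 × 60000 / 118 = 45000 / 118
= 381.4 ms


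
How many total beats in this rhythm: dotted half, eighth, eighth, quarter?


Beat values:
  dotted half = 3 beats
  eighth = 0.5 beats
  eighth = 0.5 beats
  quarter = 1 beat
Sum = 3 + 0.5 + 0.5 + 1
= 5 beats


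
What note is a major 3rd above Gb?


A 3rd spans 3 letter names, so from G we land on B
A major 3rd = 4 semitones above Gb
Spell B at that pitch: Bb
= Bb


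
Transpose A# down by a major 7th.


Working:
major 7th: 7 letter names, 11 semitones
Letter: A - 6 → B
Pitch: A# - 11 semitones, spelled as a B → B
= B


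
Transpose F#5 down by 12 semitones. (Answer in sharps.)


Solution.
F#5: chromatic position 6 in octave 5 → absolute = 5×12 + 6 = 66
Transpose down 12: 66 - 12 = 54
54 = 4×12 + 6 → F# in octave 4
Result = F#4


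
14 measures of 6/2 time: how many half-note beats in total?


Let's work it out.
Time signature 6/2: the bottom number 2 means the half note gets one count
The top number 6 means 6 half-note beats per measure
Total = 6 × 14 measures
= 84 half-note beats


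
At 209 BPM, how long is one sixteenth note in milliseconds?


One quarter-note beat = 60000 / BPM = 60000 / 209 ms
Sixteenth note = 1/4 × quarter note
Duration = 1/4 × 60000 / 209 = 15000 / 209
= 71.8 ms


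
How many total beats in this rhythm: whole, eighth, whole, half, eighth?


Beat values:
  whole = 4 beats
  eighth = 0.5 beats
  whole = 4 beats
  half = 2 beats
  eighth = 0.5 beats
Sum = 4 + 0.5 + 4 + 2 + 0.5
= 11 beats


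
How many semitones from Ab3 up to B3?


Let's work it out.
Absolute semitone position = octave×12 + chromatic position
Ab3: 3×12 + 8 = 44
B3: 3×12 + 11 = 47
Difference = 47 - 44 = 3
= 3 semitones


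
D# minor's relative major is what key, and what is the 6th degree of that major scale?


Reasoning:
The relative major shares the key signature and is a minor 3rd above the minor tonic
A minor 3rd above D# is F#
→ relative major of D# minor is F# major
F# major scale: F# G# A# B C# D# E#
= F# major; 6th degree = D#


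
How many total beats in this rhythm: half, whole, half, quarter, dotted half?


Working:
Beat values:
  half = 2 beats
  whole = 4 beats
  half = 2 beats
  quarter = 1 beat
  dotted half = 3 beats
Sum = 2 + 4 + 2 + 1 + 3
= 12 beats


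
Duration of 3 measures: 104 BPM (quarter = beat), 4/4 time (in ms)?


Reasoning:
Quarter-note beat duration = 60000 / 104 ms
Beats per measure (4/4) = 4
One measure = 4 × 60000 / 104 = 240000 / 104 ms
3 measures = 3 × 240000 / 104 = 720000 / 104
= 6923.1 ms


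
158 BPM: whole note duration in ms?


Solution.
One quarter-note beat = 60000 / BPM = 60000 / 158 ms
Whole note = 4 × quarter note
Duration = 4 × 60000 / 158 = 240000 / 158
= 1519.0 ms


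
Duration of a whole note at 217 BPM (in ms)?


Let's work it out.
One quarter-note beat = 60000 / BPM = 60000 / 217 ms
Whole note = 4 × quarter note
Duration = 4 × 60000 / 217 = 240000 / 217
= 1106.0 ms


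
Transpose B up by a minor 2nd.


minor 2nd: 2 letter names, 1 semitones
Letter: B + 1 → C
Pitch: B + 1 semitones, spelled as a C → C
= C


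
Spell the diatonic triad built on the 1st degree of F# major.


F# major scale: F# G# A# B C# D# E#
Diatonic triad on degree 1 stacks scale notes 1, 3, 5: F# A# C#
F#→A# = 4 semitones; F#→C# = 7 semitones → major triad
= F# A# C# (major)


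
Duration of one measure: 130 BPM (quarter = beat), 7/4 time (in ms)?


Working:
Quarter-note beat duration = 60000 / 130 ms
Beats per measure (7/4) = 7
One measure = 7 × 60000 / 130 = 420000 / 130 ms
= 3230.8 ms


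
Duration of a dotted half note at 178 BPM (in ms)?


Working:
One quarter-note beat = 60000 / BPM = 60000 / 178 ms
Dotted half note = 3 × quarter note
Duration = 3 × 60000 / 178 = 180000 / 178
= 1011.2 ms


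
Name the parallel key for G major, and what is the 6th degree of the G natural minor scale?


Let's work it out.
Parallel keys share the same tonic but differ in mode
G major → parallel is G minor
G natural minor scale: G A Bb C D Eb F
= G minor; 6th degree = Eb


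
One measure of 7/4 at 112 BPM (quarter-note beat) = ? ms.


Let's work it out.
Quarter-note beat duration = 60000 / 112 ms
Beats per measure (7/4) = 7
One measure = 7 × 60000 / 112 = 420000 / 112 ms
= 3750.0 ms


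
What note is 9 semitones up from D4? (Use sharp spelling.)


Solution.
D4: chromatic position 2 in octave 4 → absolute = 4×12 + 2 = 50
Transpose up 9: 50 + 9 = 59
59 = 4×12 + 11 → B in octave 4
Result = B4


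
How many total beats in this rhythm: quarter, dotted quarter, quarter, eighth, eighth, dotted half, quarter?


Working:
Beat values:
  quarter = 1 beat
  dotted quarter = 1.5 beats
  quarter = 1 beat
  eighth = 0.5 beats
  eighth = 0.5 beats
  dotted half = 3 beats
  quarter = 1 beat
Sum = 1 + 1.5 + 1 + 0.5 + 0.5 + 3 + 1
= 8.5 beats


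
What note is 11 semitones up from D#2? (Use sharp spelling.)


Working:
D#2: chromatic position 3 in octave 2 → absolute = 2×12 + 3 = 27
Transpose up 11: 27 + 11 = 38
38 = 3×12 + 2 → D in octave 3
Result = D3


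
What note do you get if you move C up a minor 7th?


minor 7th: 7 letter names, 10 semitones
Letter: C + 6 → B
Pitch: C + 10 semitones, spelled as a B → Bb
= Bb


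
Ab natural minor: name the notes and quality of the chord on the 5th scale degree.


Step by step:
Ab natural minor scale: Ab Bb Cb Db Eb Fb Gb
Diatonic triad on degree 5 stacks scale notes 5, 7, 2: Eb Gb Bb
Eb→Gb = 3 semitones; Eb→Bb = 7 semitones → minor triad
= Eb Gb Bb (minor)


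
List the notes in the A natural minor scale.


Natural minor scale pattern: W-H-W-W-H-W-W (2-1-2-2-1-2-2 semitones)
Starting from A:
  A + 2 semitones → B
  B + 1 semitone → C
  C + 2 semitones → D
  D + 2 semitones → E
  E + 1 semitone → F
  F + 2 semitones → G
  G + 2 semitones → A
Scale = A B C D E F G


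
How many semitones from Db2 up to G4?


Absolute semitone position = octave×12 + chromatic position
Db2: 2×12 + 1 = 25
G4: 4×12 + 7 = 55
Difference = 55 - 25 = 30
= 30 semitones


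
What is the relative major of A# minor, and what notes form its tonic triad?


The relative major shares the key signature and is a minor 3rd above the minor tonic
A minor 3rd above A# is C#
→ relative major of A# minor is C# major
Tonic triad of C# major = root + major 3rd + perfect 5th = C# E# G#
= C# major; triad = C# E# G#


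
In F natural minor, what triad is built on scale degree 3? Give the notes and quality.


Step by step:
F natural minor scale: F G Ab Bb C Db Eb
Diatonic triad on degree 3 stacks scale notes 3, 5, 7: Ab C Eb
Ab→C = 4 semitones; Ab→Eb = 7 semitones → major triad
= Ab C Eb (major)


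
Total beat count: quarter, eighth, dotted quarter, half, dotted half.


Beat values:
  quarter = 1 beat
  eighth = 0.5 beats
  dotted quarter = 1.5 beats
  half = 2 beats
  dotted half = 3 beats
Sum = 1 + 0.5 + 1.5 + 2 + 3
= 8 beats


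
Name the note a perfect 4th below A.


Solution.
A 4th spans 4 letter names, so from A we land on E
A perfect 4th = 5 semitones below A
Spell E at that pitch: E
= E


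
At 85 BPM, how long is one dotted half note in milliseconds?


One quarter-note beat = 60000 / BPM = 60000 / 85 ms
Dotted half note = 3 × quarter note
Duration = 3 × 60000 / 85 = 180000 / 85
= 2117.6 ms


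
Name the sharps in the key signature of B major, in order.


Reasoning:
Sharp major keys follow the circle of fifths: C(0), G(1), D(2), A(3), E(4), B(5), F#(6), C#(7)
B major has 5 sharps
Order of sharps: F# C# G# D# A# E# B# → first 5: F#, C#, G#, D#, A#
= F#, C#, G#, D#, A#


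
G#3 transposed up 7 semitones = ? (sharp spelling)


G#3: chromatic position 8 in octave 3 → absolute = 3×12 + 8 = 44
Transpose up 7: 44 + 7 = 51
51 = 4×12 + 3 → D# in octave 4
Result = D#4


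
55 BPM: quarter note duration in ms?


One quarter-note beat = 60000 / BPM = 60000 / 55 ms
Duration = 60000 / 55
= 1090.9 ms


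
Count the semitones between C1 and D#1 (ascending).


Working:
Absolute semitone position = octave×12 + chromatic position
C1: 1×12 + 0 = 12
D#1: 1×12 + 3 = 15
Difference = 15 - 12 = 3
= 3 semitones


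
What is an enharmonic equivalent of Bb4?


Enharmonic notes sound the same pitch but are spelled with different letter names
Bb and A# name the same pitch class
= A#4


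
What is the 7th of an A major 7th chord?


Major 7th chord = root + major 3rd + perfect 5th + major 7th
Seventh chords stack in thirds, so the letter names are A-C-E-G
Root: A
Major 3rd above A: C#
Perfect 5th above A: E
Major 7th above A: G#
The 7th = G#


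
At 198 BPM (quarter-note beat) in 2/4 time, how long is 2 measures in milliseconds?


Reasoning:
Quarter-note beat duration = 60000 / 198 ms
Beats per measure (2/4) = 2
One measure = 2 × 60000 / 198 = 120000 / 198 ms
2 measures = 2 × 120000 / 198 = 240000 / 198
= 1212.1 ms


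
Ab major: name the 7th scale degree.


Major scale pattern: W-W-H-W-W-W-H (2-2-1-2-2-2-1 semitones)
Starting from Ab:
  Ab + 2 semitones → Bb
  Bb + 2 semitones → C
  C + 1 semitone → Db
  Db + 2 semitones → Eb
  Eb + 2 semitones → F
  F + 2 semitones → G
  G + 1 semitone → Ab
Scale: Ab Bb C Db Eb F G
Degree 7 = G


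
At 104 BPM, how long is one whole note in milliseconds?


One quarter-note beat = 60000 / BPM = 60000 / 104 ms
Whole note = 4 × quarter note
Duration = 4 × 60000 / 104 = 240000 / 104
= 2307.7 ms


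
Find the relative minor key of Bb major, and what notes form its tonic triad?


Solution.
The relative minor shares the major's key signature and starts on its 6th degree
6th degree = a major 6th above the tonic; a major 6th above Bb is G
→ relative minor of Bb major is G minor
Tonic triad of G minor = root + minor 3rd + perfect 5th = G Bb D
= G minor; triad = G Bb D


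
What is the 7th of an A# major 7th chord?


Major 7th chord = root + major 3rd + perfect 5th + major 7th
Seventh chords stack in thirds, so the letter names are A-C-E-G
Root: A#
Major 3rd above A#: C##
Perfect 5th above A#: E#
Major 7th above A#: G##
The 7th = G##


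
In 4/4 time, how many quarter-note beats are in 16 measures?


Step by step:
Time signature 4/4: the bottom number 4 means the quarter note gets one count
The top number 4 means 4 quarter-note beats per measure
Total = 4 × 16 measures
= 64 quarter-note beats


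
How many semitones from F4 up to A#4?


Let's work it out.
Absolute semitone position = octave×12 + chromatic position
F4: 4×12 + 5 = 53
A#4: 4×12 + 10 = 58
Difference = 58 - 53 = 5
= 5 semitones


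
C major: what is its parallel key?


Parallel keys share the same tonic but differ in mode
C major → parallel is C minor
= C minor


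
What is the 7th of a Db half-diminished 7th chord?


Solution.
Half-diminished 7th chord = root + minor 3rd + diminished 5th + minor 7th
Seventh chords stack in thirds, so the letter names are D-F-A-C
Root: Db
Minor 3rd above Db: Fb
Diminished 5th above Db: Abb
Minor 7th above Db: Cb
The 7th = Cb


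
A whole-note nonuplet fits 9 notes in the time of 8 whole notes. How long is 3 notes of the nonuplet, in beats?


Solution.
Nonuplet: 9 notes occupy the space of 8 whole notes
Space = 8 × 4 = 32 beats
Each nonuplet note = 32 / 9 = 32/9 beats
3 notes = 3 × 32/9 = 32/3
= 32/3 beats


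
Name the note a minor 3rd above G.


Solution.
A 3rd spans 3 letter names, so from G we land on B
A minor 3rd = 3 semitones above G
Spell B at that pitch: Bb
= Bb


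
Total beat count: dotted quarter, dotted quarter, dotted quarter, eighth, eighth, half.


Beat values:
  dotted quarter = 1.5 beats
  dotted quarter = 1.5 beats
  dotted quarter = 1.5 beats
  eighth = 0.5 beats
  eighth = 0.5 beats
  half = 2 beats
Sum = 1.5 + 1.5 + 1.5 + 0.5 + 0.5 + 2
= 7.5 beats


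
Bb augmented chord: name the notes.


Solution.
Augmented triad = root + major 3rd (4 semitones) + augmented 5th (8 semitones)
A triad on Bb stacks thirds, so the chord tones use letter names B-D-F
Root: Bb
Major 3rd above Bb: D
Augmented 5th above Bb: F#
Chord = Bb D F#


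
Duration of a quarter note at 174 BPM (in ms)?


One quarter-note beat = 60000 / BPM = 60000 / 174 ms
Duration = 60000 / 174
= 344.8 ms


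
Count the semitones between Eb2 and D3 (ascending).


Reasoning:
Absolute semitone position = octave×12 + chromatic position
Eb2: 2×12 + 3 = 27
D3: 3×12 + 2 = 38
Difference = 38 - 27 = 11
= 11 semitones


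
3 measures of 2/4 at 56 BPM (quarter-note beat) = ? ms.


Step by step:
Quarter-note beat duration = 60000 / 56 ms
Beats per measure (2/4) = 2
One measure = 2 × 60000 / 56 = 120000 / 56 ms
3 measures = 3 × 120000 / 56 = 360000 / 56
= 6428.6 ms


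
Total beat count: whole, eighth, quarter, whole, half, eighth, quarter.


Let's work it out.
Beat values:
  whole = 4 beats
  eighth = 0.5 beats
  quarter = 1 beat
  whole = 4 beats
  half = 2 beats
  eighth = 0.5 beats
  quarter = 1 beat
Sum = 4 + 0.5 + 1 + 4 + 2 + 0.5 + 1
= 13 beats


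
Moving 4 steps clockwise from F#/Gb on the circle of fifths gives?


Each clockwise step on the circle of fifths moves up a perfect 5th
From F#/Gb: F#/Gb → Db → Ab → Eb → Bb
= Bb


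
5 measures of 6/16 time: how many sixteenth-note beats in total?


Time signature 6/16: the bottom number 16 means the sixteenth note gets one count
The top number 6 means 6 sixteenth-note beats per measure
Total = 6 × 5 measures
= 30 sixteenth-note beats


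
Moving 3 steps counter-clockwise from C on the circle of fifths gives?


Reasoning:
Each counter-clockwise step moves down a perfect 5th (= up a perfect 4th)
From C: C → F → Bb → Eb
= Eb


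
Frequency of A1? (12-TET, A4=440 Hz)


f = 440 × 2^(n/12) where n = semitones from A4
A1: -36 semitones from A4
f = 440 × 2^(-36/12)
f = 55.00 Hz


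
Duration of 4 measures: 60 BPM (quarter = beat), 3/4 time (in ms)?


Quarter-note beat duration = 60000 / 60 ms
Beats per measure (3/4) = 3
One measure = 3 × 60000 / 60 = 180000 / 60 ms
4 measures = 4 × 180000 / 60 = 720000 / 60
= 12000.0 ms


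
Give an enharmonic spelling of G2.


Let's work it out.
Enharmonic notes sound the same pitch but are spelled with different letter names
G and Abb name the same pitch class
= Abb2


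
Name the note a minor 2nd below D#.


Solution.
A 2nd spans 2 letter names, so from D we land on C
A minor 2nd = 1 semitone below D#
Spell C at that pitch: C##
= C##


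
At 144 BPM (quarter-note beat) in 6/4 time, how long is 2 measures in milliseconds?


Working:
Quarter-note beat duration = 60000 / 144 ms
Beats per measure (6/4) = 6
One measure = 6 × 60000 / 144 = 360000 / 144 ms
2 measures = 2 × 360000 / 144 = 720000 / 144
= 5000.0 ms


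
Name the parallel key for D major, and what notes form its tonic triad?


Let's work it out.
Parallel keys share the same tonic but differ in mode
D major → parallel is D minor
Tonic triad of D minor = D F A
= D minor; triad = D F A


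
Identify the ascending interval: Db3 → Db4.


Solution.
Letter names: D → D spans 8 letter names → an octave
Semitones: Db3 → Db4 = 12 half-steps
An octave of 12 semitones is a perfect octave
= perfect octave


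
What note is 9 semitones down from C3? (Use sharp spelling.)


Step by step:
C3: chromatic position 0 in octave 3 → absolute = 3×12 + 0 = 36
Transpose down 9: 36 - 9 = 27
27 = 2×12 + 3 → D# in octave 2
Result = D#2


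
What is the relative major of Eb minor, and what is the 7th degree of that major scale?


The relative major shares the key signature and is a minor 3rd above the minor tonic
A minor 3rd above Eb is Gb
→ relative major of Eb minor is Gb major
Gb major scale: Gb Ab Bb Cb Db Eb F
= Gb major; 7th degree = F


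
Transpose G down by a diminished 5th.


Step by step:
diminished 5th: 5 letter names, 6 semitones
Letter: G - 4 → C
Pitch: G - 6 semitones, spelled as a C → C#
= C#


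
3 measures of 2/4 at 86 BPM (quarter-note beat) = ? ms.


Let's work it out.
Quarter-note beat duration = 60000 / 86 ms
Beats per measure (2/4) = 2
One measure = 2 × 60000 / 86 = 120000 / 86 ms
3 measures = 3 × 120000 / 86 = 360000 / 86
= 4186.0 ms


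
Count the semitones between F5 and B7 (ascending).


Absolute semitone position = octave×12 + chromatic position
F5: 5×12 + 5 = 65
B7: 7×12 + 11 = 95
Difference = 95 - 65 = 30
= 30 semitones


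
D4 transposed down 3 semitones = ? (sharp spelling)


Solution.
D4: chromatic position 2 in octave 4 → absolute = 4×12 + 2 = 50
Transpose down 3: 50 - 3 = 47
47 = 3×12 + 11 → B in octave 3
Result = B3


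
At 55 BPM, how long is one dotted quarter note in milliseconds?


Let's work it out.
One quarter-note beat = 60000 / BPM = 60000 / 55 ms
Dotted quarter note = 3/2 × quarter note
Duration = 3/2 × 60000 / 55 = 90000 / 55
= 1636.4 ms


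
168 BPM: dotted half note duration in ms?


Solution.
One quarter-note beat = 60000 / BPM = 60000 / 168 ms
Dotted half note = 3 × quarter note
Duration = 3 × 60000 / 168 = 180000 / 168
= 1071.4 ms


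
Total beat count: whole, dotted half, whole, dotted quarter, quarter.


Reasoning:
Beat values:
  whole = 4 beats
  dotted half = 3 beats
  whole = 4 beats
  dotted quarter = 1.5 beats
  quarter = 1 beat
Sum = 4 + 3 + 4 + 1.5 + 1
= 13.5 beats


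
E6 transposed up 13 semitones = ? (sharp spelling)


Let's work it out.
E6: chromatic position 4 in octave 6 → absolute = 6×12 + 4 = 76
Transpose up 13: 76 + 13 = 89
89 = 7×12 + 5 → F in octave 7
Result = F7


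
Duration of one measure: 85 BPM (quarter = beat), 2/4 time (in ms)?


Let's work it out.
Quarter-note beat duration = 60000 / 85 ms
Beats per measure (2/4) = 2
One measure = 2 × 60000 / 85 = 120000 / 85 ms
= 1411.8 ms


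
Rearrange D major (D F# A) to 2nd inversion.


Let's work it out.
Root position: D F# A
2nd inversion: move root and 3rd up an octave
Bass note: A
Notes (bottom to top) = A D F#


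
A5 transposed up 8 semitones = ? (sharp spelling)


Let's work it out.
A5: chromatic position 9 in octave 5 → absolute = 5×12 + 9 = 69
Transpose up 8: 69 + 8 = 77
77 = 6×12 + 5 → F in octave 6
Result = F6


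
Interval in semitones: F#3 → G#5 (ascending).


Working:
Absolute semitone position = octave×12 + chromatic position
F#3: 3×12 + 6 = 42
G#5: 5×12 + 8 = 68
Difference = 68 - 42 = 26
= 26 semitones


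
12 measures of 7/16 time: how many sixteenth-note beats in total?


Let's work it out.
Time signature 7/16: the bottom number 16 means the sixteenth note gets one count
The top number 7 means 7 sixteenth-note beats per measure
Total = 7 × 12 measures
= 84 sixteenth-note beats


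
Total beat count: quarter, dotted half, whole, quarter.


Beat values:
  quarter = 1 beat
  dotted half = 3 beats
  whole = 4 beats
  quarter = 1 beat
Sum = 1 + 3 + 4 + 1
= 9 beats


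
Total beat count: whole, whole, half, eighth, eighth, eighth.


Step by step:
Beat values:
  whole = 4 beats
  whole = 4 beats
  half = 2 beats
  eighth = 0.5 beats
  eighth = 0.5 beats
  eighth = 0.5 beats
Sum = 4 + 4 + 2 + 0.5 + 0.5 + 0.5
= 11.5 beats


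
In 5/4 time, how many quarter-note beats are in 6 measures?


Reasoning:
Time signature 5/4: the bottom number 4 means the quarter note gets one count
The top number 5 means 5 quarter-note beats per measure
Total = 5 × 6 measures
= 30 quarter-note beats


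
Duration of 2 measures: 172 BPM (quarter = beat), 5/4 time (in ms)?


Step by step:
Quarter-note beat duration = 60000 / 172 ms
Beats per measure (5/4) = 5
One measure = 5 × 60000 / 172 = 300000 / 172 ms
2 measures = 2 × 300000 / 172 = 600000 / 172
= 3488.4 ms


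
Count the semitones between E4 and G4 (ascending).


Reasoning:
Absolute semitone position = octave×12 + chromatic position
E4: 4×12 + 4 = 52
G4: 4×12 + 7 = 55
Difference = 55 - 52 = 3
= 3 semitones
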